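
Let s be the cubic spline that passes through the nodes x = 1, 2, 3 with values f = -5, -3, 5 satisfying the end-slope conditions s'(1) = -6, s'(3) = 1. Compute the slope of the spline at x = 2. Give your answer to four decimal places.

Let σ_i = s''(x_i). Step sizes h_i = 1, 1; slopes of the chords Δ_i = (y_(i+1) - y_i)/h_i = 2, 8.
  1·σ_0 + 4·σ_1 + 1·σ_2 = 6(Δ_1 - Δ_0) = 36
Clamped end conditions give two more equations: 2h_0·σ_0 + h_0·σ_1 = 6(Δ_0 - s'(1)) = 48 and h_1·σ_1 + 2h_1·σ_2 = 6(s'(3) - Δ_1) = -42.
Solving the tridiagonal system: σ_0 = 37/2, σ_1 = 11, σ_2 = -53/2.
On [2, 3], s'(x) = b_1 + 2c_1·(x - 2) + 3d_1·(x - 2)² with b_1 = Δ_1 - h_1(2σ_1 + σ_2)/6 = 35/4, c_1 = σ_1/2 = 11/2, d_1 = (σ_2 - σ_1)/(6h_1) = -25/4. So s'(2) = 35/4.

8.7500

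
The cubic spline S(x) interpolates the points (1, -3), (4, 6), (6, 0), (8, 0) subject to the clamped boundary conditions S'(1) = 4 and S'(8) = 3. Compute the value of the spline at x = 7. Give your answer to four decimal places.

Let M_i = S''(x_i). Step sizes h_i = 3, 2, 2; slopes of the chords Δ_i = (y_(i+1) - y_i)/h_i = 3, -3, 0.
  3·M_0 + 10·M_1 + 2·M_2 = 6(Δ_1 - Δ_0) = -36
  2·M_1 + 8·M_2 + 2·M_3 = 6(Δ_2 - Δ_1) = 18
Clamped end conditions give two more equations: 2h_0·M_0 + h_0·M_1 = 6(Δ_0 - S'(1)) = -6 and h_2·M_2 + 2h_2·M_3 = 6(S'(8) - Δ_2) = 18.
Forward elimination and back-substitution give M_0 = 46/37, M_1 = -166/37, M_2 = 95/37, M_3 = 119/37.
On [6, 8], S(x) = 0 - 103/37·(x - 6) + 95/74·(x - 6)² + 2/37·(x - 6)³.
With (x - 6) = 1: S(7) = -107/74.

-1.4459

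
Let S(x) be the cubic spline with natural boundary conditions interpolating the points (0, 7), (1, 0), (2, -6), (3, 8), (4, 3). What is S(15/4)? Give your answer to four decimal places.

Write M_i for S''(x_i). With h_i = 1, 1, 1, 1 and divided differences Δ_i = -7, -6, 14, -5, the continuity of S' gives the tridiagonal system
  1·M_0 + 4·M_1 + 1·M_2 = 6(Δ_1 - Δ_0) = 6
  1·M_1 + 4·M_2 + 1·M_3 = 6(Δ_2 - Δ_1) = 120
  1·M_2 + 4·M_3 + 1·M_4 = 6(Δ_3 - Δ_2) = -114
Natural end conditions: M_0 = M_4 = 0.
Solving the tridiagonal system: M_0 = 0, M_1 = -9, M_2 = 42, M_3 = -39, M_4 = 0.
On [3, 4], S(x) = 8 + 8·(x - 3) - 39/2·(x - 3)² + 13/2·(x - 3)³.
With (x - 3) = 3/4: S(15/4) = 739/128.

5.7734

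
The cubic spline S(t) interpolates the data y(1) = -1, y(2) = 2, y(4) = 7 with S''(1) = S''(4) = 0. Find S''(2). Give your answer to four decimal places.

Let M_i = S''(x_i). Step sizes h_i = 1, 2; slopes of the chords Δ_i = (y_(i+1) - y_i)/h_i = 3, 5/2.
  1·M_0 + 6·M_1 + 2·M_2 = 6(Δ_1 - Δ_0) = -3
Natural end conditions: M_0 = M_2 = 0.
Solving the tridiagonal system: M_0 = 0, M_1 = -1/2, M_2 = 0.

-0.5000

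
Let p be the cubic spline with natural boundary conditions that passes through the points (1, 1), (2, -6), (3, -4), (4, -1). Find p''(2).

Let M_i = p''(x_i). Step sizes h_i = 1, 1, 1; slopes of the chords Δ_i = (y_(i+1) - y_i)/h_i = -7, 2, 3.
  1·M_0 + 4·M_1 + 1·M_2 = 6(Δ_1 - Δ_0) = 54
  1·M_1 + 4·M_2 + 1·M_3 = 6(Δ_2 - Δ_1) = 6
Natural end conditions: M_0 = M_3 = 0.
Hence M_0 = 0, M_1 = 14, M_2 = -2, M_3 = 0.

14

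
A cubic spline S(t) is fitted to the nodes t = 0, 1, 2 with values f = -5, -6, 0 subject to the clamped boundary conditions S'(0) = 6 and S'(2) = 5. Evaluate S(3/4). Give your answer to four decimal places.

Put σ_i = S'' at the i-th knot. Here h = (1, 1) and Δ = (-1, 6), so the interior equations h_(i-1)·σ_(i-1) + 2(h_(i-1)+h_i)·σ_i + h_i·σ_(i+1) = 6(Δ_i − Δ_(i-1)) read
  1·σ_0 + 4·σ_1 + 1·σ_2 = 6(Δ_1 - Δ_0) = 42
Clamped end conditions give two more equations: 2h_0·σ_0 + h_0·σ_1 = 6(Δ_0 - S'(0)) = -42 and h_1·σ_1 + 2h_1·σ_2 = 6(S'(2) - Δ_1) = -6.
Solving: σ_0 = -32, σ_1 = 22, σ_2 = -14.
On [0, 1], S(t) = -5 + 6·t - 16·t² + 9·t³.
With t = 3/4: S(3/4) = -365/64.

-5.7031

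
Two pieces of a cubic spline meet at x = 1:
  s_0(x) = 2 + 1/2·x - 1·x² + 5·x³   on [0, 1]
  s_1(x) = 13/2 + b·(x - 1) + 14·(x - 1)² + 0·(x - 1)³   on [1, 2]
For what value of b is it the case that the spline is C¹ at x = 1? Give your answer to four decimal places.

s_0'(x) = 1/2 - 2·x + 15·x², so s_0'(1) = 27/2. On the right, s_1'(1) = b, so b = 27/2.

13.5000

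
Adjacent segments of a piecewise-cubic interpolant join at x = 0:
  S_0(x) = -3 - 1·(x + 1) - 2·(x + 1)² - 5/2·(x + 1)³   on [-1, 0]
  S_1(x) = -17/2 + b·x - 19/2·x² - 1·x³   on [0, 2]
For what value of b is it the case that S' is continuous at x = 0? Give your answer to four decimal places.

-12.5000

S_0'(x) = -1 - 4·(x + 1) - 15/2·(x + 1)², so S_0'(0) = -25/2. On the right, S_1'(0) = b, so b = -25/2.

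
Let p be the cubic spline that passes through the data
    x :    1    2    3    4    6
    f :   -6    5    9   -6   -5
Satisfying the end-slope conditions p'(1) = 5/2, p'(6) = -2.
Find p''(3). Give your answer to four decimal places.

Put M_i = p'' at the i-th knot. Here h = (1, 1, 1, 2) and Δ = (11, 4, -15, 1/2), so the interior equations h_(i-1)·M_(i-1) + 2(h_(i-1)+h_i)·M_i + h_i·M_(i+1) = 6(Δ_i − Δ_(i-1)) read
  1·M_0 + 4·M_1 + 1·M_2 = 6(Δ_1 - Δ_0) = -42
  1·M_1 + 4·M_2 + 1·M_3 = 6(Δ_2 - Δ_1) = -114
  1·M_2 + 6·M_3 + 2·M_4 = 6(Δ_3 - Δ_2) = 93
Clamped end conditions give two more equations: 2h_0·M_0 + h_0·M_1 = 6(Δ_0 - p'(1)) = 51 and h_3·M_3 + 2h_3·M_4 = 6(p'(6) - Δ_3) = -15.
Hence M_0 = 2499/82, M_1 = -408/41, M_2 = -2679/82, M_3 = 1092/41, M_4 = -2799/164.

-32.6707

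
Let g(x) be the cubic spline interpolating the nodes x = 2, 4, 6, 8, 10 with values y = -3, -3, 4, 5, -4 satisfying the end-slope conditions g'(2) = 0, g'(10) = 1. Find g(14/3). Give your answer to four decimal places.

Write M_i for g''(x_i). With h_i = 2, 2, 2, 2 and divided differences Δ_i = 0, 7/2, 1/2, -9/2, the continuity of g' gives the tridiagonal system
  2·M_0 + 8·M_1 + 2·M_2 = 6(Δ_1 - Δ_0) = 21
  2·M_1 + 8·M_2 + 2·M_3 = 6(Δ_2 - Δ_1) = -18
  2·M_2 + 8·M_3 + 2·M_4 = 6(Δ_3 - Δ_2) = -30
Clamped end conditions give two more equations: 2h_0·M_0 + h_0·M_1 = 6(Δ_0 - g'(2)) = 0 and h_3·M_3 + 2h_3·M_4 = 6(g'(10) - Δ_3) = 33.
Solving: M_0 = -193/112, M_1 = 193/56, M_2 = -25/16, M_3 = -347/56, M_4 = 1271/112.
On [4, 6], g(x) = -3 + 193/112·(x - 4) + 193/112·(x - 4)² - 187/448·(x - 4)³.
With (x - 4) = 2/3: g(14/3) = -457/378.

-1.2090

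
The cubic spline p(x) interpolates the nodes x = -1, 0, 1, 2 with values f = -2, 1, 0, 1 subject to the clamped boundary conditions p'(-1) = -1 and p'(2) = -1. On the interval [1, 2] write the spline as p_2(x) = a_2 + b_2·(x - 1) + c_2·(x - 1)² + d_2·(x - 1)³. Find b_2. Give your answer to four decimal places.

-0.2000

Let σ_i = p''(x_i). Step sizes h_i = 1, 1, 1; slopes of the chords Δ_i = (y_(i+1) - y_i)/h_i = 3, -1, 1.
  1·σ_0 + 4·σ_1 + 1·σ_2 = 6(Δ_1 - Δ_0) = -24
  1·σ_1 + 4·σ_2 + 1·σ_3 = 6(Δ_2 - Δ_1) = 12
Clamped end conditions give two more equations: 2h_0·σ_0 + h_0·σ_1 = 6(Δ_0 - p'(-1)) = 24 and h_2·σ_2 + 2h_2·σ_3 = 6(p'(2) - Δ_2) = -12.
Hence σ_0 = 92/5, σ_1 = -64/5, σ_2 = 44/5, σ_3 = -52/5.
On [1, 2], with p_2(x) = a_2 + b_2·(x - 1) + c_2·(x - 1)² + d_2·(x - 1)³: c_2 = σ_2/2 = 22/5, d_2 = (σ_3 - σ_2)/(6h_2) = -16/5, b_2 = Δ_2 - h_2(2σ_2 + σ_3)/6 = -1/5.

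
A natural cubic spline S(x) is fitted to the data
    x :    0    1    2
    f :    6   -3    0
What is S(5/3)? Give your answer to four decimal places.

-1.8889

Put M_i = S'' at the i-th knot. Here h = (1, 1) and Δ = (-9, 3), so the interior equations h_(i-1)·M_(i-1) + 2(h_(i-1)+h_i)·M_i + h_i·M_(i+1) = 6(Δ_i − Δ_(i-1)) read
  1·M_0 + 4·M_1 + 1·M_2 = 6(Δ_1 - Δ_0) = 72
Natural end conditions: M_0 = M_2 = 0.
Solving: M_0 = 0, M_1 = 18, M_2 = 0.
On [1, 2], S(x) = -3 - 3·(x - 1) + 9·(x - 1)² - 3·(x - 1)³.
With (x - 1) = 2/3: S(5/3) = -17/9.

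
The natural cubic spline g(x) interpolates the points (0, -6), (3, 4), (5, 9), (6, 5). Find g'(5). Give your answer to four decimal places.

Put σ_i = g'' at the i-th knot. Here h = (3, 2, 1) and Δ = (10/3, 5/2, -4), so the interior equations h_(i-1)·σ_(i-1) + 2(h_(i-1)+h_i)·σ_i + h_i·σ_(i+1) = 6(Δ_i − Δ_(i-1)) read
  3·σ_0 + 10·σ_1 + 2·σ_2 = 6(Δ_1 - Δ_0) = -5
  2·σ_1 + 6·σ_2 + 1·σ_3 = 6(Δ_2 - Δ_1) = -39
Natural end conditions: σ_0 = σ_3 = 0.
Forward elimination and back-substitution give σ_0 = 0, σ_1 = 6/7, σ_2 = -95/14, σ_3 = 0.
On [5, 6], g'(x) = b_2 + 2c_2·(x - 5) + 3d_2·(x - 5)² with b_2 = Δ_2 - h_2(2σ_2 + σ_3)/6 = -73/42, c_2 = σ_2/2 = -95/28, d_2 = (σ_3 - σ_2)/(6h_2) = 95/84. So g'(5) = -73/42.

-1.7381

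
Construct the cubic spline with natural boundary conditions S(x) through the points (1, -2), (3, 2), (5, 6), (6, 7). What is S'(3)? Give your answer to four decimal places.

Put M_i = S'' at the i-th knot. Here h = (2, 2, 1) and Δ = (2, 2, 1), so the interior equations h_(i-1)·M_(i-1) + 2(h_(i-1)+h_i)·M_i + h_i·M_(i+1) = 6(Δ_i − Δ_(i-1)) read
  2·M_0 + 8·M_1 + 2·M_2 = 6(Δ_1 - Δ_0) = 0
  2·M_1 + 6·M_2 + 1·M_3 = 6(Δ_2 - Δ_1) = -6
Natural end conditions: M_0 = M_3 = 0.
Solving the tridiagonal system: M_0 = 0, M_1 = 3/11, M_2 = -12/11, M_3 = 0.
On [3, 5], S'(x) = b_1 + 2c_1·(x - 3) + 3d_1·(x - 3)² with b_1 = Δ_1 - h_1(2M_1 + M_2)/6 = 24/11, c_1 = M_1/2 = 3/22, d_1 = (M_2 - M_1)/(6h_1) = -5/44. So S'(3) = 24/11.

2.1818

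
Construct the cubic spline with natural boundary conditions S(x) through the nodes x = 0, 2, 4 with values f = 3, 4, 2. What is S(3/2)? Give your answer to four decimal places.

3.9961

With M_i denoting the second derivative at x_i, h_i = 2, 2, and Δ_i = (y_(i+1) − y_i)/h_i = 1/2, -1:
  2·M_0 + 8·M_1 + 2·M_2 = 6(Δ_1 - Δ_0) = -9
Natural end conditions: M_0 = M_2 = 0.
Solving: M_0 = 0, M_1 = -9/8, M_2 = 0.
On [0, 2], S(x) = 3 + 7/8·x + 0·x² - 3/32·x³.
With x = 3/2: S(3/2) = 1023/256.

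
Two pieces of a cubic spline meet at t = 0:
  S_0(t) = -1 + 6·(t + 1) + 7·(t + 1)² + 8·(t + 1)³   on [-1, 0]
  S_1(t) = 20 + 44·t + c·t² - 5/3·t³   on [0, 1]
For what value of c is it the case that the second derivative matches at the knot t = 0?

31

S_0''(t) = 14 + 48·(t + 1), so S_0''(0) = 62. On the right, S_1''(0) = 2c, so c = 31.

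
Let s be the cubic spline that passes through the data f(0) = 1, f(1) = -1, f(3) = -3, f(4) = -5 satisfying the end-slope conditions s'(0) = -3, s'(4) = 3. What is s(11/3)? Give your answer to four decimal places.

-5.1735

Write M_i for s''(x_i). With h_i = 1, 2, 1 and divided differences Δ_i = -2, -1, -2, the continuity of s' gives the tridiagonal system
  1·M_0 + 6·M_1 + 2·M_2 = 6(Δ_1 - Δ_0) = 6
  2·M_1 + 6·M_2 + 1·M_3 = 6(Δ_2 - Δ_1) = -6
Clamped end conditions give two more equations: 2h_0·M_0 + h_0·M_1 = 6(Δ_0 - s'(0)) = 6 and h_2·M_2 + 2h_2·M_3 = 6(s'(4) - Δ_2) = 30.
Hence M_0 = 66/35, M_1 = 78/35, M_2 = -162/35, M_3 = 606/35.
On [3, 4], s(x) = -3 - 117/35·(x - 3) - 81/35·(x - 3)² + 128/35·(x - 3)³.
With (x - 3) = 2/3: s(11/3) = -4889/945.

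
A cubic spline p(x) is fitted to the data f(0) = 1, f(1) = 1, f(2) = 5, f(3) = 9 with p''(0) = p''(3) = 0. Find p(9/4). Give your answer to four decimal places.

6.0875

Write σ_i for p''(x_i). With h_i = 1, 1, 1 and divided differences Δ_i = 0, 4, 4, the continuity of p' gives the tridiagonal system
  1·σ_0 + 4·σ_1 + 1·σ_2 = 6(Δ_1 - Δ_0) = 24
  1·σ_1 + 4·σ_2 + 1·σ_3 = 6(Δ_2 - Δ_1) = 0
Natural end conditions: σ_0 = σ_3 = 0.
Solving the tridiagonal system: σ_0 = 0, σ_1 = 32/5, σ_2 = -8/5, σ_3 = 0.
On [2, 3], p(x) = 5 + 68/15·(x - 2) - 4/5·(x - 2)² + 4/15·(x - 2)³.
With (x - 2) = 1/4: p(9/4) = 487/80.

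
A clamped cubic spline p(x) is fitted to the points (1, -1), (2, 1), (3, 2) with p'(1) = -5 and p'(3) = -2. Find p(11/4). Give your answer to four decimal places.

2.3125

Write M_i for p''(x_i). With h_i = 1, 1 and divided differences Δ_i = 2, 1, the continuity of p' gives the tridiagonal system
  1·M_0 + 4·M_1 + 1·M_2 = 6(Δ_1 - Δ_0) = -6
Clamped end conditions give two more equations: 2h_0·M_0 + h_0·M_1 = 6(Δ_0 - p'(1)) = 42 and h_1·M_1 + 2h_1·M_2 = 6(p'(3) - Δ_1) = -18.
Solving the tridiagonal system: M_0 = 24, M_1 = -6, M_2 = -6.
On [2, 3], p(x) = 1 + 4·(x - 2) - 3·(x - 2)² + 0·(x - 2)³.
With (x - 2) = 3/4: p(11/4) = 37/16.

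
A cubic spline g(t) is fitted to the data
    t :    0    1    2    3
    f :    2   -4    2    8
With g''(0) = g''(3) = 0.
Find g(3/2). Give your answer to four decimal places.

Write M_i for g''(x_i). With h_i = 1, 1, 1 and divided differences Δ_i = -6, 6, 6, the continuity of g' gives the tridiagonal system
  1·M_0 + 4·M_1 + 1·M_2 = 6(Δ_1 - Δ_0) = 72
  1·M_1 + 4·M_2 + 1·M_3 = 6(Δ_2 - Δ_1) = 0
Natural end conditions: M_0 = M_3 = 0.
Solving the tridiagonal system: M_0 = 0, M_1 = 96/5, M_2 = -24/5, M_3 = 0.
On [1, 2], g(t) = -4 + 2/5·(t - 1) + 48/5·(t - 1)² - 4·(t - 1)³.
With (t - 1) = 1/2: g(3/2) = -19/10.

-1.9000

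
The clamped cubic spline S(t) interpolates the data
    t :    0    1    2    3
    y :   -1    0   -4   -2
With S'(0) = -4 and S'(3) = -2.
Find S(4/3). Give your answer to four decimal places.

-1.1407

Write M_i for S''(x_i). With h_i = 1, 1, 1 and divided differences Δ_i = 1, -4, 2, the continuity of S' gives the tridiagonal system
  1·M_0 + 4·M_1 + 1·M_2 = 6(Δ_1 - Δ_0) = -30
  1·M_1 + 4·M_2 + 1·M_3 = 6(Δ_2 - Δ_1) = 36
Clamped end conditions give two more equations: 2h_0·M_0 + h_0·M_1 = 6(Δ_0 - S'(0)) = 30 and h_2·M_2 + 2h_2·M_3 = 6(S'(3) - Δ_2) = -24.
Hence M_0 = 362/15, M_1 = -274/15, M_2 = 284/15, M_3 = -322/15.
On [1, 2], S(t) = 0 - 16/15·(t - 1) - 137/15·(t - 1)² + 31/5·(t - 1)³.
With (t - 1) = 1/3: S(4/3) = -154/135.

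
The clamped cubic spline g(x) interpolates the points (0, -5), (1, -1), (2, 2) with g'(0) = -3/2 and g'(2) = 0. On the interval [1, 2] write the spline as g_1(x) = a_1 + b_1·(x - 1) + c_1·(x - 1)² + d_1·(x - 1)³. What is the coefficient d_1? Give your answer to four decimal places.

Put σ_i = g'' at the i-th knot. Here h = (1, 1) and Δ = (4, 3), so the interior equations h_(i-1)·σ_(i-1) + 2(h_(i-1)+h_i)·σ_i + h_i·σ_(i+1) = 6(Δ_i − Δ_(i-1)) read
  1·σ_0 + 4·σ_1 + 1·σ_2 = 6(Δ_1 - Δ_0) = -6
Clamped end conditions give two more equations: 2h_0·σ_0 + h_0·σ_1 = 6(Δ_0 - g'(0)) = 33 and h_1·σ_1 + 2h_1·σ_2 = 6(g'(2) - Δ_1) = -18.
Solving: σ_0 = 75/4, σ_1 = -9/2, σ_2 = -27/4.
On [1, 2], with g_1(x) = a_1 + b_1·(x - 1) + c_1·(x - 1)² + d_1·(x - 1)³: c_1 = σ_1/2 = -9/4, d_1 = (σ_2 - σ_1)/(6h_1) = -3/8, b_1 = Δ_1 - h_1(2σ_1 + σ_2)/6 = 45/8.

-0.3750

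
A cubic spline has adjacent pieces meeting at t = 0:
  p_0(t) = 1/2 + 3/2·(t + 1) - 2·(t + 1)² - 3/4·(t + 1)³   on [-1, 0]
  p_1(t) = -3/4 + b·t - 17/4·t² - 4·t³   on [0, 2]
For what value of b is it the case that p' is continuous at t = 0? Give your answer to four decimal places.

p_0'(t) = 3/2 - 4·(t + 1) - 9/4·(t + 1)², so p_0'(0) = -19/4. On the right, p_1'(0) = b, so b = -19/4.

-4.7500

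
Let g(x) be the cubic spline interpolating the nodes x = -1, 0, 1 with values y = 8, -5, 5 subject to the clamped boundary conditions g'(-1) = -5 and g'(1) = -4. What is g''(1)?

With M_i denoting the second derivative at x_i, h_i = 1, 1, and Δ_i = (y_(i+1) − y_i)/h_i = -13, 10:
  1·M_0 + 4·M_1 + 1·M_2 = 6(Δ_1 - Δ_0) = 138
Clamped end conditions give two more equations: 2h_0·M_0 + h_0·M_1 = 6(Δ_0 - g'(-1)) = -48 and h_1·M_1 + 2h_1·M_2 = 6(g'(1) - Δ_1) = -84.
Forward elimination and back-substitution give M_0 = -58, M_1 = 68, M_2 = -76.

-76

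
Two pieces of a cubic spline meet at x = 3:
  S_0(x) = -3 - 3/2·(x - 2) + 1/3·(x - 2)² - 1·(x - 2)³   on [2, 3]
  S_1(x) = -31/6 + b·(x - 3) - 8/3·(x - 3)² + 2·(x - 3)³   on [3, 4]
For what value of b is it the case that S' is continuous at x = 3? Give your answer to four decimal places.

S_0'(x) = -3/2 + 2/3·(x - 2) - 3·(x - 2)², so S_0'(3) = -23/6. On the right, S_1'(3) = b, so b = -23/6.

-3.8333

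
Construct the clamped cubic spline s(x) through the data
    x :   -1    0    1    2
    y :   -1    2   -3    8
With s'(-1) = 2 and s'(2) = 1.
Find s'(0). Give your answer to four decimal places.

Let M_i = s''(x_i). Step sizes h_i = 1, 1, 1; slopes of the chords Δ_i = (y_(i+1) - y_i)/h_i = 3, -5, 11.
  1·M_0 + 4·M_1 + 1·M_2 = 6(Δ_1 - Δ_0) = -48
  1·M_1 + 4·M_2 + 1·M_3 = 6(Δ_2 - Δ_1) = 96
Clamped end conditions give two more equations: 2h_0·M_0 + h_0·M_1 = 6(Δ_0 - s'(-1)) = 6 and h_2·M_2 + 2h_2·M_3 = 6(s'(2) - Δ_2) = -60.
Solving: M_0 = 248/15, M_1 = -406/15, M_2 = 656/15, M_3 = -778/15.
On [0, 1], s'(x) = b_1 + 2c_1·x + 3d_1·x² with b_1 = Δ_1 - h_1(2M_1 + M_2)/6 = -49/15, c_1 = M_1/2 = -203/15, d_1 = (M_2 - M_1)/(6h_1) = 59/5. So s'(0) = -49/15.

-3.2667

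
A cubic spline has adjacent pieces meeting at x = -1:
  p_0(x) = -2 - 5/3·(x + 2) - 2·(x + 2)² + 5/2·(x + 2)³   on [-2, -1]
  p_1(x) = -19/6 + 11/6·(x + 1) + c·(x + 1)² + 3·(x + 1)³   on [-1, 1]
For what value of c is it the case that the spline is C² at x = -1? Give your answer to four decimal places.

5.5000

p_0''(x) = -4 + 15·(x + 2), so p_0''(-1) = 11. On the right, p_1''(-1) = 2c, so c = 11/2.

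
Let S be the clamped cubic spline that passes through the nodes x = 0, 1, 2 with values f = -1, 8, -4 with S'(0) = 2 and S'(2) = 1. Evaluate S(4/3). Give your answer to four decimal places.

4.3704

With m_i denoting the second derivative at x_i, h_i = 1, 1, and Δ_i = (y_(i+1) − y_i)/h_i = 9, -12:
  1·m_0 + 4·m_1 + 1·m_2 = 6(Δ_1 - Δ_0) = -126
Clamped end conditions give two more equations: 2h_0·m_0 + h_0·m_1 = 6(Δ_0 - S'(0)) = 42 and h_1·m_1 + 2h_1·m_2 = 6(S'(2) - Δ_1) = 78.
Hence m_0 = 52, m_1 = -62, m_2 = 70.
On [1, 2], S(x) = 8 - 3·(x - 1) - 31·(x - 1)² + 22·(x - 1)³.
With (x - 1) = 1/3: S(4/3) = 118/27.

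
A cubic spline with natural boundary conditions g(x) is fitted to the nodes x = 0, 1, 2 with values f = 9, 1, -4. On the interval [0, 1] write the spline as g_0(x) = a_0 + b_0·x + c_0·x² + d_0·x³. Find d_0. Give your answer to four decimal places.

Put σ_i = g'' at the i-th knot. Here h = (1, 1) and Δ = (-8, -5), so the interior equations h_(i-1)·σ_(i-1) + 2(h_(i-1)+h_i)·σ_i + h_i·σ_(i+1) = 6(Δ_i − Δ_(i-1)) read
  1·σ_0 + 4·σ_1 + 1·σ_2 = 6(Δ_1 - Δ_0) = 18
Natural end conditions: σ_0 = σ_2 = 0.
Solving: σ_0 = 0, σ_1 = 9/2, σ_2 = 0.
On [0, 1], with g_0(x) = a_0 + b_0·x + c_0·x² + d_0·x³: c_0 = σ_0/2 = 0, d_0 = (σ_1 - σ_0)/(6h_0) = 3/4, b_0 = Δ_0 - h_0(2σ_0 + σ_1)/6 = -35/4.

0.7500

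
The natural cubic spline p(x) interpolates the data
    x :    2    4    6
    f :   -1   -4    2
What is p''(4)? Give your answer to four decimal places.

Write m_i for p''(x_i). With h_i = 2, 2 and divided differences Δ_i = -3/2, 3, the continuity of p' gives the tridiagonal system
  2·m_0 + 8·m_1 + 2·m_2 = 6(Δ_1 - Δ_0) = 27
Natural end conditions: m_0 = m_2 = 0.
Solving the tridiagonal system: m_0 = 0, m_1 = 27/8, m_2 = 0.

3.3750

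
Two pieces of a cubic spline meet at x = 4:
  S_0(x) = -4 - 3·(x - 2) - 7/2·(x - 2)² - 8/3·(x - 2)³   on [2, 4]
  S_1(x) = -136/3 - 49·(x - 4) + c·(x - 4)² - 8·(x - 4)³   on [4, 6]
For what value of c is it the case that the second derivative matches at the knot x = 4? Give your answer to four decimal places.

-19.5000

S_0''(x) = -7 - 16·(x - 2), so S_0''(4) = -39. On the right, S_1''(4) = 2c, so c = -39/2.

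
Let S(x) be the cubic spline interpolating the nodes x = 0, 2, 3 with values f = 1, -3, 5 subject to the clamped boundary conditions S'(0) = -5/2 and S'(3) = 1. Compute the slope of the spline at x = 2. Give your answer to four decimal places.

7.0833

Write M_i for S''(x_i). With h_i = 2, 1 and divided differences Δ_i = -2, 8, the continuity of S' gives the tridiagonal system
  2·M_0 + 6·M_1 + 1·M_2 = 6(Δ_1 - Δ_0) = 60
Clamped end conditions give two more equations: 2h_0·M_0 + h_0·M_1 = 6(Δ_0 - S'(0)) = 3 and h_1·M_1 + 2h_1·M_2 = 6(S'(3) - Δ_1) = -42.
Solving: M_0 = -97/12, M_1 = 53/3, M_2 = -179/6.
On [2, 3], S'(x) = b_1 + 2c_1·(x - 2) + 3d_1·(x - 2)² with b_1 = Δ_1 - h_1(2M_1 + M_2)/6 = 85/12, c_1 = M_1/2 = 53/6, d_1 = (M_2 - M_1)/(6h_1) = -95/12. So S'(2) = 85/12.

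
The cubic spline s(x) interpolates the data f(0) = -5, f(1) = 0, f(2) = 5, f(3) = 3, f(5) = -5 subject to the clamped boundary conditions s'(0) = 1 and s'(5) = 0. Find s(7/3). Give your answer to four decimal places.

With M_i denoting the second derivative at x_i, h_i = 1, 1, 1, 2, and Δ_i = (y_(i+1) − y_i)/h_i = 5, 5, -2, -4:
  1·M_0 + 4·M_1 + 1·M_2 = 6(Δ_1 - Δ_0) = 0
  1·M_1 + 4·M_2 + 1·M_3 = 6(Δ_2 - Δ_1) = -42
  1·M_2 + 6·M_3 + 2·M_4 = 6(Δ_3 - Δ_2) = -12
Clamped end conditions give two more equations: 2h_0·M_0 + h_0·M_1 = 6(Δ_0 - s'(0)) = 24 and h_3·M_3 + 2h_3·M_4 = 6(s'(5) - Δ_3) = 24.
Hence M_0 = 506/41, M_1 = -28/41, M_2 = -394/41, M_3 = -118/41, M_4 = 305/41.
On [2, 3], s(x) = 5 + 69/41·(x - 2) - 197/41·(x - 2)² + 46/41·(x - 2)³.
With (x - 2) = 1/3: s(7/3) = 5611/1107.

5.0687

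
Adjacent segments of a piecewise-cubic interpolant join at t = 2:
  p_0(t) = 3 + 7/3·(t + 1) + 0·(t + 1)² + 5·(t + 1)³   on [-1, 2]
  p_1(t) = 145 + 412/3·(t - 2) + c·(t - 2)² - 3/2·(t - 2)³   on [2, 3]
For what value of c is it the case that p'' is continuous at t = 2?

45

p_0''(t) = 0 + 30·(t + 1), so p_0''(2) = 90. On the right, p_1''(2) = 2c, so c = 45.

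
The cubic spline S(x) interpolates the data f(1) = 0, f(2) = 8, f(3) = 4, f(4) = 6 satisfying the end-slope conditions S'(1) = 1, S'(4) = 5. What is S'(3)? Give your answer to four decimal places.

Let σ_i = S''(x_i). Step sizes h_i = 1, 1, 1; slopes of the chords Δ_i = (y_(i+1) - y_i)/h_i = 8, -4, 2.
  1·σ_0 + 4·σ_1 + 1·σ_2 = 6(Δ_1 - Δ_0) = -72
  1·σ_1 + 4·σ_2 + 1·σ_3 = 6(Δ_2 - Δ_1) = 36
Clamped end conditions give two more equations: 2h_0·σ_0 + h_0·σ_1 = 6(Δ_0 - S'(1)) = 42 and h_2·σ_2 + 2h_2·σ_3 = 6(S'(4) - Δ_2) = 18.
Solving: σ_0 = 110/3, σ_1 = -94/3, σ_2 = 50/3, σ_3 = 2/3.
On [3, 4], S'(x) = b_2 + 2c_2·(x - 3) + 3d_2·(x - 3)² with b_2 = Δ_2 - h_2(2σ_2 + σ_3)/6 = -11/3, c_2 = σ_2/2 = 25/3, d_2 = (σ_3 - σ_2)/(6h_2) = -8/3. So S'(3) = -11/3.

-3.6667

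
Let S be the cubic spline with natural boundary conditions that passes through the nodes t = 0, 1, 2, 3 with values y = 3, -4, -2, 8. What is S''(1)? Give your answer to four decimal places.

Put M_i = S'' at the i-th knot. Here h = (1, 1, 1) and Δ = (-7, 2, 10), so the interior equations h_(i-1)·M_(i-1) + 2(h_(i-1)+h_i)·M_i + h_i·M_(i+1) = 6(Δ_i − Δ_(i-1)) read
  1·M_0 + 4·M_1 + 1·M_2 = 6(Δ_1 - Δ_0) = 54
  1·M_1 + 4·M_2 + 1·M_3 = 6(Δ_2 - Δ_1) = 48
Natural end conditions: M_0 = M_3 = 0.
Hence M_0 = 0, M_1 = 56/5, M_2 = 46/5, M_3 = 0.

11.2000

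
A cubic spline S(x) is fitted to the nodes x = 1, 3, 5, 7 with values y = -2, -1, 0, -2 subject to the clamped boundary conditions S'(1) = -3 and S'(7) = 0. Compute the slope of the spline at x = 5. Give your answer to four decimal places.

-0.8000

Write σ_i for S''(x_i). With h_i = 2, 2, 2 and divided differences Δ_i = 1/2, 1/2, -1, the continuity of S' gives the tridiagonal system
  2·σ_0 + 8·σ_1 + 2·σ_2 = 6(Δ_1 - Δ_0) = 0
  2·σ_1 + 8·σ_2 + 2·σ_3 = 6(Δ_2 - Δ_1) = -9
Clamped end conditions give two more equations: 2h_0·σ_0 + h_0·σ_1 = 6(Δ_0 - S'(1)) = 21 and h_2·σ_2 + 2h_2·σ_3 = 6(S'(7) - Δ_2) = 6.
Hence σ_0 = 29/5, σ_1 = -11/10, σ_2 = -7/5, σ_3 = 11/5.
On [5, 7], S'(x) = b_2 + 2c_2·(x - 5) + 3d_2·(x - 5)² with b_2 = Δ_2 - h_2(2σ_2 + σ_3)/6 = -4/5, c_2 = σ_2/2 = -7/10, d_2 = (σ_3 - σ_2)/(6h_2) = 3/10. So S'(5) = -4/5.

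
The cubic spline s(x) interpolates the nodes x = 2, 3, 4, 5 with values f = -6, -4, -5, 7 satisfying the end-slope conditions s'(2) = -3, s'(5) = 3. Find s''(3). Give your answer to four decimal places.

-19.6000

Put m_i = s'' at the i-th knot. Here h = (1, 1, 1) and Δ = (2, -1, 12), so the interior equations h_(i-1)·m_(i-1) + 2(h_(i-1)+h_i)·m_i + h_i·m_(i+1) = 6(Δ_i − Δ_(i-1)) read
  1·m_0 + 4·m_1 + 1·m_2 = 6(Δ_1 - Δ_0) = -18
  1·m_1 + 4·m_2 + 1·m_3 = 6(Δ_2 - Δ_1) = 78
Clamped end conditions give two more equations: 2h_0·m_0 + h_0·m_1 = 6(Δ_0 - s'(2)) = 30 and h_2·m_2 + 2h_2·m_3 = 6(s'(5) - Δ_2) = -54.
Solving the tridiagonal system: m_0 = 124/5, m_1 = -98/5, m_2 = 178/5, m_3 = -224/5.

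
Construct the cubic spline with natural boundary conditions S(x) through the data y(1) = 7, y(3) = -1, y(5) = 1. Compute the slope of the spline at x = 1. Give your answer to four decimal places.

-5.2500

Write σ_i for S''(x_i). With h_i = 2, 2 and divided differences Δ_i = -4, 1, the continuity of S' gives the tridiagonal system
  2·σ_0 + 8·σ_1 + 2·σ_2 = 6(Δ_1 - Δ_0) = 30
Natural end conditions: σ_0 = σ_2 = 0.
Solving the tridiagonal system: σ_0 = 0, σ_1 = 15/4, σ_2 = 0.
On [1, 3], S'(x) = b_0 + 2c_0·(x - 1) + 3d_0·(x - 1)² with b_0 = Δ_0 - h_0(2σ_0 + σ_1)/6 = -21/4, c_0 = σ_0/2 = 0, d_0 = (σ_1 - σ_0)/(6h_0) = 5/16. So S'(1) = -21/4.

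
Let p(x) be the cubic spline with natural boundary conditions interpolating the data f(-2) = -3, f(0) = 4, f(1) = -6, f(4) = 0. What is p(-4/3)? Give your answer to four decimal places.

With M_i denoting the second derivative at x_i, h_i = 2, 1, 3, and Δ_i = (y_(i+1) − y_i)/h_i = 7/2, -10, 2:
  2·M_0 + 6·M_1 + 1·M_2 = 6(Δ_1 - Δ_0) = -81
  1·M_1 + 8·M_2 + 3·M_3 = 6(Δ_2 - Δ_1) = 72
Natural end conditions: M_0 = M_3 = 0.
Hence M_0 = 0, M_1 = -720/47, M_2 = 513/47, M_3 = 0.
On [-2, 0], p(x) = -3 + 809/94·(x + 2) + 0·(x + 2)² - 60/47·(x + 2)³.
With (x + 2) = 2/3: p(-4/3) = 998/423.

2.3593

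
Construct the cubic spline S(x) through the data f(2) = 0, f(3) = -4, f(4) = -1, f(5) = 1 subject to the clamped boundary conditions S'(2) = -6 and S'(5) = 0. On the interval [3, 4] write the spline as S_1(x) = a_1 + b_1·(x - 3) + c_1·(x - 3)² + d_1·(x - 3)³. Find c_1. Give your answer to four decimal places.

Write M_i for S''(x_i). With h_i = 1, 1, 1 and divided differences Δ_i = -4, 3, 2, the continuity of S' gives the tridiagonal system
  1·M_0 + 4·M_1 + 1·M_2 = 6(Δ_1 - Δ_0) = 42
  1·M_1 + 4·M_2 + 1·M_3 = 6(Δ_2 - Δ_1) = -6
Clamped end conditions give two more equations: 2h_0·M_0 + h_0·M_1 = 6(Δ_0 - S'(2)) = 12 and h_2·M_2 + 2h_2·M_3 = 6(S'(5) - Δ_2) = -12.
Solving the tridiagonal system: M_0 = 2/5, M_1 = 56/5, M_2 = -16/5, M_3 = -22/5.
On [3, 4], with S_1(x) = a_1 + b_1·(x - 3) + c_1·(x - 3)² + d_1·(x - 3)³: c_1 = M_1/2 = 28/5, d_1 = (M_2 - M_1)/(6h_1) = -12/5, b_1 = Δ_1 - h_1(2M_1 + M_2)/6 = -1/5.

5.6000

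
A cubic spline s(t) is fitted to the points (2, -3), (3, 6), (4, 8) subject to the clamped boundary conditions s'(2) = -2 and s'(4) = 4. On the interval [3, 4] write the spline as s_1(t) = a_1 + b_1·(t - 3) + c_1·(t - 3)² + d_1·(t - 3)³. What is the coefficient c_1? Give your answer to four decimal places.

-13.5000

Write m_i for s''(x_i). With h_i = 1, 1 and divided differences Δ_i = 9, 2, the continuity of s' gives the tridiagonal system
  1·m_0 + 4·m_1 + 1·m_2 = 6(Δ_1 - Δ_0) = -42
Clamped end conditions give two more equations: 2h_0·m_0 + h_0·m_1 = 6(Δ_0 - s'(2)) = 66 and h_1·m_1 + 2h_1·m_2 = 6(s'(4) - Δ_1) = 12.
Solving: m_0 = 93/2, m_1 = -27, m_2 = 39/2.
On [3, 4], with s_1(t) = a_1 + b_1·(t - 3) + c_1·(t - 3)² + d_1·(t - 3)³: c_1 = m_1/2 = -27/2, d_1 = (m_2 - m_1)/(6h_1) = 31/4, b_1 = Δ_1 - h_1(2m_1 + m_2)/6 = 31/4.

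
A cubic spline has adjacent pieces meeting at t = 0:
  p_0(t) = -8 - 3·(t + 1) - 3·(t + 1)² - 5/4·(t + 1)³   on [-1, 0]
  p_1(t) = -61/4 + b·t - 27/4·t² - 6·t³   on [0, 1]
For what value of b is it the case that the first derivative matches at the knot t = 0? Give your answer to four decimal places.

-12.7500

p_0'(t) = -3 - 6·(t + 1) - 15/4·(t + 1)², so p_0'(0) = -51/4. On the right, p_1'(0) = b, so b = -51/4.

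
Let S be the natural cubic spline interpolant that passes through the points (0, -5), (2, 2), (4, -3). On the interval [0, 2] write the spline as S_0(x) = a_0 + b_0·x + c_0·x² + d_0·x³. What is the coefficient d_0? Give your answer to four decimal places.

-0.3750

Write M_i for S''(x_i). With h_i = 2, 2 and divided differences Δ_i = 7/2, -5/2, the continuity of S' gives the tridiagonal system
  2·M_0 + 8·M_1 + 2·M_2 = 6(Δ_1 - Δ_0) = -36
Natural end conditions: M_0 = M_2 = 0.
Solving the tridiagonal system: M_0 = 0, M_1 = -9/2, M_2 = 0.
On [0, 2], with S_0(x) = a_0 + b_0·x + c_0·x² + d_0·x³: c_0 = M_0/2 = 0, d_0 = (M_1 - M_0)/(6h_0) = -3/8, b_0 = Δ_0 - h_0(2M_0 + M_1)/6 = 5.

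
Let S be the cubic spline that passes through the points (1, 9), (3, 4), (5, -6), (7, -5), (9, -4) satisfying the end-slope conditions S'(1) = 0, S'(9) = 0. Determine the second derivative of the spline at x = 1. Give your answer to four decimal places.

-2.4911

With M_i denoting the second derivative at x_i, h_i = 2, 2, 2, 2, and Δ_i = (y_(i+1) − y_i)/h_i = -5/2, -5, 1/2, 1/2:
  2·M_0 + 8·M_1 + 2·M_2 = 6(Δ_1 - Δ_0) = -15
  2·M_1 + 8·M_2 + 2·M_3 = 6(Δ_2 - Δ_1) = 33
  2·M_2 + 8·M_3 + 2·M_4 = 6(Δ_3 - Δ_2) = 0
Clamped end conditions give two more equations: 2h_0·M_0 + h_0·M_1 = 6(Δ_0 - S'(1)) = -15 and h_3·M_3 + 2h_3·M_4 = 6(S'(9) - Δ_3) = -3.
Forward elimination and back-substitution give M_0 = -279/112, M_1 = -141/56, M_2 = 81/16, M_3 = -69/56, M_4 = -15/112.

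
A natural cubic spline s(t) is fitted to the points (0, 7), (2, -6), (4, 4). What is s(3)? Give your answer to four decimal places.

-3.1563

Let M_i = s''(x_i). Step sizes h_i = 2, 2; slopes of the chords Δ_i = (y_(i+1) - y_i)/h_i = -13/2, 5.
  2·M_0 + 8·M_1 + 2·M_2 = 6(Δ_1 - Δ_0) = 69
Natural end conditions: M_0 = M_2 = 0.
Solving: M_0 = 0, M_1 = 69/8, M_2 = 0.
On [2, 4], s(t) = -6 - 3/4·(t - 2) + 69/16·(t - 2)² - 23/32·(t - 2)³.
With (t - 2) = 1: s(3) = -101/32.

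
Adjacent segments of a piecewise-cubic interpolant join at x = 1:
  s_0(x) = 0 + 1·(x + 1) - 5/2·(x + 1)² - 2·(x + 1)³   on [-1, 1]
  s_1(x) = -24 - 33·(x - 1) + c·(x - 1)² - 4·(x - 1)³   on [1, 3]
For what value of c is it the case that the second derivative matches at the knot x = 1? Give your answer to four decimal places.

s_0''(x) = -5 - 12·(x + 1), so s_0''(1) = -29. On the right, s_1''(1) = 2c, so c = -29/2.

-14.5000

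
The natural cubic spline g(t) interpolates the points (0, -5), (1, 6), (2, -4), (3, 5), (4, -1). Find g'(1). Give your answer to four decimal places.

With M_i denoting the second derivative at x_i, h_i = 1, 1, 1, 1, and Δ_i = (y_(i+1) − y_i)/h_i = 11, -10, 9, -6:
  1·M_0 + 4·M_1 + 1·M_2 = 6(Δ_1 - Δ_0) = -126
  1·M_1 + 4·M_2 + 1·M_3 = 6(Δ_2 - Δ_1) = 114
  1·M_2 + 4·M_3 + 1·M_4 = 6(Δ_3 - Δ_2) = -90
Natural end conditions: M_0 = M_4 = 0.
Hence M_0 = 0, M_1 = -87/2, M_2 = 48, M_3 = -69/2, M_4 = 0.
On [1, 2], g'(t) = b_1 + 2c_1·(t - 1) + 3d_1·(t - 1)² with b_1 = Δ_1 - h_1(2M_1 + M_2)/6 = -7/2, c_1 = M_1/2 = -87/4, d_1 = (M_2 - M_1)/(6h_1) = 61/4. So g'(1) = -7/2.

-3.5000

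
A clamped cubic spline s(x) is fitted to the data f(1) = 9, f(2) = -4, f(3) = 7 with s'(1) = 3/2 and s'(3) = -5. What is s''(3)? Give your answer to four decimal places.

-87.2500

Write m_i for s''(x_i). With h_i = 1, 1 and divided differences Δ_i = -13, 11, the continuity of s' gives the tridiagonal system
  1·m_0 + 4·m_1 + 1·m_2 = 6(Δ_1 - Δ_0) = 144
Clamped end conditions give two more equations: 2h_0·m_0 + h_0·m_1 = 6(Δ_0 - s'(1)) = -87 and h_1·m_1 + 2h_1·m_2 = 6(s'(3) - Δ_1) = -96.
Solving: m_0 = -331/4, m_1 = 157/2, m_2 = -349/4.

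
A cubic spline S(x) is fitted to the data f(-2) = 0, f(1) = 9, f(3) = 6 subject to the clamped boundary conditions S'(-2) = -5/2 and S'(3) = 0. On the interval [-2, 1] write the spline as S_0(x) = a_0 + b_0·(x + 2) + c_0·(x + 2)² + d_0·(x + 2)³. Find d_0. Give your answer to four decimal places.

-0.8389

Write σ_i for S''(x_i). With h_i = 3, 2 and divided differences Δ_i = 3, -3/2, the continuity of S' gives the tridiagonal system
  3·σ_0 + 10·σ_1 + 2·σ_2 = 6(Δ_1 - Δ_0) = -27
Clamped end conditions give two more equations: 2h_0·σ_0 + h_0·σ_1 = 6(Δ_0 - S'(-2)) = 33 and h_1·σ_1 + 2h_1·σ_2 = 6(S'(3) - Δ_1) = 9.
Forward elimination and back-substitution give σ_0 = 87/10, σ_1 = -32/5, σ_2 = 109/20.
On [-2, 1], with S_0(x) = a_0 + b_0·(x + 2) + c_0·(x + 2)² + d_0·(x + 2)³: c_0 = σ_0/2 = 87/20, d_0 = (σ_1 - σ_0)/(6h_0) = -151/180, b_0 = Δ_0 - h_0(2σ_0 + σ_1)/6 = -5/2.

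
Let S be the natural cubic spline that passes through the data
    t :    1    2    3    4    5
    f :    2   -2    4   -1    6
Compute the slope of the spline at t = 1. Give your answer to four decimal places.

-7.6786

Write m_i for S''(x_i). With h_i = 1, 1, 1, 1 and divided differences Δ_i = -4, 6, -5, 7, the continuity of S' gives the tridiagonal system
  1·m_0 + 4·m_1 + 1·m_2 = 6(Δ_1 - Δ_0) = 60
  1·m_1 + 4·m_2 + 1·m_3 = 6(Δ_2 - Δ_1) = -66
  1·m_2 + 4·m_3 + 1·m_4 = 6(Δ_3 - Δ_2) = 72
Natural end conditions: m_0 = m_4 = 0.
Hence m_0 = 0, m_1 = 309/14, m_2 = -198/7, m_3 = 351/14, m_4 = 0.
On [1, 2], S'(t) = b_0 + 2c_0·(t - 1) + 3d_0·(t - 1)² with b_0 = Δ_0 - h_0(2m_0 + m_1)/6 = -215/28, c_0 = m_0/2 = 0, d_0 = (m_1 - m_0)/(6h_0) = 103/28. So S'(1) = -215/28.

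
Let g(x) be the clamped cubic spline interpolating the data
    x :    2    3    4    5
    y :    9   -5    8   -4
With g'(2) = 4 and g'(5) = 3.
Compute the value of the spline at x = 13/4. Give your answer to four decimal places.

-3.2531

Let M_i = g''(x_i). Step sizes h_i = 1, 1, 1; slopes of the chords Δ_i = (y_(i+1) - y_i)/h_i = -14, 13, -12.
  1·M_0 + 4·M_1 + 1·M_2 = 6(Δ_1 - Δ_0) = 162
  1·M_1 + 4·M_2 + 1·M_3 = 6(Δ_2 - Δ_1) = -150
Clamped end conditions give two more equations: 2h_0·M_0 + h_0·M_1 = 6(Δ_0 - g'(2)) = -108 and h_2·M_2 + 2h_2·M_3 = 6(g'(5) - Δ_2) = 90.
Forward elimination and back-substitution give M_0 = -1444/15, M_1 = 1268/15, M_2 = -1198/15, M_3 = 1274/15.
On [3, 4], g(x) = -5 - 28/15·(x - 3) + 634/15·(x - 3)² - 137/5·(x - 3)³.
With (x - 3) = 1/4: g(13/4) = -1041/320.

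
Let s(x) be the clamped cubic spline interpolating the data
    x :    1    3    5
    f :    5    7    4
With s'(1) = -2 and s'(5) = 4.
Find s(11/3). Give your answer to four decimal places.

Put M_i = s'' at the i-th knot. Here h = (2, 2) and Δ = (1, -3/2), so the interior equations h_(i-1)·M_(i-1) + 2(h_(i-1)+h_i)·M_i + h_i·M_(i+1) = 6(Δ_i − Δ_(i-1)) read
  2·M_0 + 8·M_1 + 2·M_2 = 6(Δ_1 - Δ_0) = -15
Clamped end conditions give two more equations: 2h_0·M_0 + h_0·M_1 = 6(Δ_0 - s'(1)) = 18 and h_1·M_1 + 2h_1·M_2 = 6(s'(5) - Δ_1) = 33.
Forward elimination and back-substitution give M_0 = 63/8, M_1 = -27/4, M_2 = 93/8.
On [3, 5], s(x) = 7 - 7/8·(x - 3) - 27/8·(x - 3)² + 49/32·(x - 3)³.
With (x - 3) = 2/3: s(11/3) = 145/27.

5.3704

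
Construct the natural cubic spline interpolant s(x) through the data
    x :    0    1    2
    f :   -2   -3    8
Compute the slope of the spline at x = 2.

Let M_i = s''(x_i). Step sizes h_i = 1, 1; slopes of the chords Δ_i = (y_(i+1) - y_i)/h_i = -1, 11.
  1·M_0 + 4·M_1 + 1·M_2 = 6(Δ_1 - Δ_0) = 72
Natural end conditions: M_0 = M_2 = 0.
Solving: M_0 = 0, M_1 = 18, M_2 = 0.
On [1, 2], s'(x) = b_1 + 2c_1·(x - 1) + 3d_1·(x - 1)² with b_1 = Δ_1 - h_1(2M_1 + M_2)/6 = 5, c_1 = M_1/2 = 9, d_1 = (M_2 - M_1)/(6h_1) = -3. So s'(2) = 14.

14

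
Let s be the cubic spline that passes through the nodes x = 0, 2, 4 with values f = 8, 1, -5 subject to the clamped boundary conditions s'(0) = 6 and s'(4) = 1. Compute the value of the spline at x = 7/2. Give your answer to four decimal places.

-4.9648

Write σ_i for s''(x_i). With h_i = 2, 2 and divided differences Δ_i = -7/2, -3, the continuity of s' gives the tridiagonal system
  2·σ_0 + 8·σ_1 + 2·σ_2 = 6(Δ_1 - Δ_0) = 3
Clamped end conditions give two more equations: 2h_0·σ_0 + h_0·σ_1 = 6(Δ_0 - s'(0)) = -57 and h_1·σ_1 + 2h_1·σ_2 = 6(s'(4) - Δ_1) = 24.
Hence σ_0 = -127/8, σ_1 = 13/4, σ_2 = 35/8.
On [2, 4], s(x) = 1 - 53/8·(x - 2) + 13/8·(x - 2)² + 3/32·(x - 2)³.
With (x - 2) = 3/2: s(7/2) = -1271/256.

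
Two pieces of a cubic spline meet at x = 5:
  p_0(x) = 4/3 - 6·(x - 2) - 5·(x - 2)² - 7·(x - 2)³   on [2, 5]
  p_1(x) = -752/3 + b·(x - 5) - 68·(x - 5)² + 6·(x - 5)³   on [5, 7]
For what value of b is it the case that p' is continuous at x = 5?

-225

p_0'(x) = -6 - 10·(x - 2) - 21·(x - 2)², so p_0'(5) = -225. On the right, p_1'(5) = b, so b = -225.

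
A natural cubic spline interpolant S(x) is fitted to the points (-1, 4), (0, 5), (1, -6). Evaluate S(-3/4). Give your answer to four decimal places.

With M_i denoting the second derivative at x_i, h_i = 1, 1, and Δ_i = (y_(i+1) − y_i)/h_i = 1, -11:
  1·M_0 + 4·M_1 + 1·M_2 = 6(Δ_1 - Δ_0) = -72
Natural end conditions: M_0 = M_2 = 0.
Solving: M_0 = 0, M_1 = -18, M_2 = 0.
On [-1, 0], S(x) = 4 + 4·(x + 1) + 0·(x + 1)² - 3·(x + 1)³.
With (x + 1) = 1/4: S(-3/4) = 317/64.

4.9531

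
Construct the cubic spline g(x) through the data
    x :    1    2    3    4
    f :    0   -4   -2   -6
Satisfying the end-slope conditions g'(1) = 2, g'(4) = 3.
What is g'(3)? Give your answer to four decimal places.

Put σ_i = g'' at the i-th knot. Here h = (1, 1, 1) and Δ = (-4, 2, -4), so the interior equations h_(i-1)·σ_(i-1) + 2(h_(i-1)+h_i)·σ_i + h_i·σ_(i+1) = 6(Δ_i − Δ_(i-1)) read
  1·σ_0 + 4·σ_1 + 1·σ_2 = 6(Δ_1 - Δ_0) = 36
  1·σ_1 + 4·σ_2 + 1·σ_3 = 6(Δ_2 - Δ_1) = -36
Clamped end conditions give two more equations: 2h_0·σ_0 + h_0·σ_1 = 6(Δ_0 - g'(1)) = -36 and h_2·σ_2 + 2h_2·σ_3 = 6(g'(4) - Δ_2) = 42.
Hence σ_0 = -434/15, σ_1 = 328/15, σ_2 = -338/15, σ_3 = 484/15.
On [3, 4], g'(x) = b_2 + 2c_2·(x - 3) + 3d_2·(x - 3)² with b_2 = Δ_2 - h_2(2σ_2 + σ_3)/6 = -28/15, c_2 = σ_2/2 = -169/15, d_2 = (σ_3 - σ_2)/(6h_2) = 137/15. So g'(3) = -28/15.

-1.8667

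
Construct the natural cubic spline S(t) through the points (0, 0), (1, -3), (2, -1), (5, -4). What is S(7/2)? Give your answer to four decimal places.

-0.6492

Let M_i = S''(x_i). Step sizes h_i = 1, 1, 3; slopes of the chords Δ_i = (y_(i+1) - y_i)/h_i = -3, 2, -1.
  1·M_0 + 4·M_1 + 1·M_2 = 6(Δ_1 - Δ_0) = 30
  1·M_1 + 8·M_2 + 3·M_3 = 6(Δ_2 - Δ_1) = -18
Natural end conditions: M_0 = M_3 = 0.
Solving the tridiagonal system: M_0 = 0, M_1 = 258/31, M_2 = -102/31, M_3 = 0.
On [2, 5], S(t) = -1 + 71/31·(t - 2) - 51/31·(t - 2)² + 17/93·(t - 2)³.
With (t - 2) = 3/2: S(7/2) = -161/248.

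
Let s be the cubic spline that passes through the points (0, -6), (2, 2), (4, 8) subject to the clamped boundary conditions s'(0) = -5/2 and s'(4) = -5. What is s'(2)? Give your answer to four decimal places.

7.1250

Let M_i = s''(x_i). Step sizes h_i = 2, 2; slopes of the chords Δ_i = (y_(i+1) - y_i)/h_i = 4, 3.
  2·M_0 + 8·M_1 + 2·M_2 = 6(Δ_1 - Δ_0) = -6
Clamped end conditions give two more equations: 2h_0·M_0 + h_0·M_1 = 6(Δ_0 - s'(0)) = 39 and h_1·M_1 + 2h_1·M_2 = 6(s'(4) - Δ_1) = -48.
Forward elimination and back-substitution give M_0 = 79/8, M_1 = -1/4, M_2 = -95/8.
On [2, 4], s'(x) = b_1 + 2c_1·(x - 2) + 3d_1·(x - 2)² with b_1 = Δ_1 - h_1(2M_1 + M_2)/6 = 57/8, c_1 = M_1/2 = -1/8, d_1 = (M_2 - M_1)/(6h_1) = -31/32. So s'(2) = 57/8.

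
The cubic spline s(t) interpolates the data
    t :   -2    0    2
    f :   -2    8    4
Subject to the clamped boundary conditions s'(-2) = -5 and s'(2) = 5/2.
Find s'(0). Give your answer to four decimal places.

With m_i denoting the second derivative at x_i, h_i = 2, 2, and Δ_i = (y_(i+1) − y_i)/h_i = 5, -2:
  2·m_0 + 8·m_1 + 2·m_2 = 6(Δ_1 - Δ_0) = -42
Clamped end conditions give two more equations: 2h_0·m_0 + h_0·m_1 = 6(Δ_0 - s'(-2)) = 60 and h_1·m_1 + 2h_1·m_2 = 6(s'(2) - Δ_1) = 27.
Forward elimination and back-substitution give m_0 = 177/8, m_1 = -57/4, m_2 = 111/8.
On [0, 2], s'(t) = b_1 + 2c_1·t + 3d_1·t² with b_1 = Δ_1 - h_1(2m_1 + m_2)/6 = 23/8, c_1 = m_1/2 = -57/8, d_1 = (m_2 - m_1)/(6h_1) = 75/32. So s'(0) = 23/8.

2.8750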